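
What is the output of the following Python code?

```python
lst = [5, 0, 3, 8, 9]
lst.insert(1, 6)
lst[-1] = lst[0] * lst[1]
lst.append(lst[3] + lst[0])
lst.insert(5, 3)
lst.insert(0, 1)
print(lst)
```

[1, 5, 6, 0, 3, 8, 3, 30, 8]

insert 6 at 1 → [5, 6, 0, 3, 8, 9]
lst[-1] = lst[0]*lst[1] = 5*6 = 30 → [5, 6, 0, 3, 8, 30]
append lst[3]+lst[0] = 3+5 = 8 → [5, 6, 0, 3, 8, 30, 8]
insert 3 at 5 → [5, 6, 0, 3, 8, 3, 30, 8]
insert 1 at 0 → [1, 5, 6, 0, 3, 8, 3, 30, 8]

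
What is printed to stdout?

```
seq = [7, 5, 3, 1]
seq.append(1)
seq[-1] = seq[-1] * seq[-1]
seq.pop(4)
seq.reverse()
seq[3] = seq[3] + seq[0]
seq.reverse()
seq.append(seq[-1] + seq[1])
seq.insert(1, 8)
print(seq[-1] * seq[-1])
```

36

append 1 → [7, 5, 3, 1, 1]
seq[-1] = seq[-1]*seq[-1] = 1*1 = 1 → [7, 5, 3, 1, 1]
pop(4) removes 1 → [7, 5, 3, 1]
reverse → [1, 3, 5, 7]
seq[3] = seq[3]+seq[0] = 7+1 = 8 → [1, 3, 5, 8]
reverse → [8, 5, 3, 1]
append seq[-1]+seq[1] = 1+5 = 6 → [8, 5, 3, 1, 6]
insert 8 at 1 → [8, 8, 5, 3, 1, 6]
seq[-1]*seq[-1] = 6*6 = 36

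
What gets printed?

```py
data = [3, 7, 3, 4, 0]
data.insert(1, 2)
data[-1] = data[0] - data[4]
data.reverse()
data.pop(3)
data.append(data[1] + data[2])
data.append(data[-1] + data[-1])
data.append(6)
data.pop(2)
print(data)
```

insert 2 at 1 → [3, 2, 7, 3, 4, 0]
data[-1] = data[0]-data[4] = 3-4 = -1 → [3, 2, 7, 3, 4, -1]
reverse → [-1, 4, 3, 7, 2, 3]
pop(3) removes 7 → [-1, 4, 3, 2, 3]
append data[1]+data[2] = 4+3 = 7 → [-1, 4, 3, 2, 3, 7]
append data[-1]+data[-1] = 7+7 = 14 → [-1, 4, 3, 2, 3, 7, 14]
append 6 → [-1, 4, 3, 2, 3, 7, 14, 6]
pop(2) removes 3 → [-1, 4, 2, 3, 7, 14, 6]

[-1, 4, 2, 3, 7, 14, 6]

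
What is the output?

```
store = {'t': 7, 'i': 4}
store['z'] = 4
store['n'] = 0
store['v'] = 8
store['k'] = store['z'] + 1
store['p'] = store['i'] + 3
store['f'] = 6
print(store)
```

store['z'] = 4 → {'t': 7, 'i': 4, 'z': 4}
store['n'] = 0 → {'t': 7, 'i': 4, 'z': 4, 'n': 0}
store['v'] = 8 → {'t': 7, 'i': 4, 'z': 4, 'n': 0, 'v': 8}
store['k'] = store['z']+1 = 5 → {'t': 7, 'i': 4, 'z': 4, 'n': 0, 'v': 8, 'k': 5}
store['p'] = store['i']+3 = 7 → {'t': 7, 'i': 4, 'z': 4, 'n': 0, 'v': 8, 'k': 5, 'p': 7}
store['f'] = 6 → {'t': 7, 'i': 4, 'z': 4, 'n': 0, 'v': 8, 'k': 5, 'p': 7, 'f': 6}

{'t': 7, 'i': 4, 'z': 4, 'n': 0, 'v': 8, 'k': 5, 'p': 7, 'f': 6}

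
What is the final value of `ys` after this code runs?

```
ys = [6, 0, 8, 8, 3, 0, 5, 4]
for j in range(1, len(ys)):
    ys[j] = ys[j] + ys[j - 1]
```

j=1: ys[1] = 0+6 = 6 → [6, 6, 8, 8, 3, 0, 5, 4]
j=2: ys[2] = 8+6 = 14 → [6, 6, 14, 8, 3, 0, 5, 4]
j=3: ys[3] = 8+14 = 22 → [6, 6, 14, 22, 3, 0, 5, 4]
j=4: ys[4] = 3+22 = 25 → [6, 6, 14, 22, 25, 0, 5, 4]
j=5: ys[5] = 0+25 = 25 → [6, 6, 14, 22, 25, 25, 5, 4]
j=6: ys[6] = 5+25 = 30 → [6, 6, 14, 22, 25, 25, 30, 4]
j=7: ys[7] = 4+30 = 34 → [6, 6, 14, 22, 25, 25, 30, 34]

[6, 6, 14, 22, 25, 25, 30, 34]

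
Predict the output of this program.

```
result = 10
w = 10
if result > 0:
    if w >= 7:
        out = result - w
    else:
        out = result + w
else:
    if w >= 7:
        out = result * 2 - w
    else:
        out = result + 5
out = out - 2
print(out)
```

result=10, w=10
result > 0 is True; w >= 7 is True
→ out = result - w = 0
out = 0-2 = -2

-2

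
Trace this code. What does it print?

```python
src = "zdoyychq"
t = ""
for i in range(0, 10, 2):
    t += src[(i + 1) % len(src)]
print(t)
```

i=0: add src[1]='d' → 'd'
i=2: add src[3]='y' → 'dy'
i=4: add src[5]='c' → 'dyc'
i=6: add src[7]='q' → 'dycq'
i=8: add src[1]='d' → 'dycqd'

dycqd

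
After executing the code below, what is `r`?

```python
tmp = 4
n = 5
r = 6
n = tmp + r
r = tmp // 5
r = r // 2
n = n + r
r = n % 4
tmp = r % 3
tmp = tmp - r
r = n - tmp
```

n = 4+6 = 10
r = 4//5 = 0
r = 0//2 = 0
n = 10+0 = 10
r = 10%4 = 2
tmp = 2%3 = 2
tmp = 2-2 = 0
r = 10-0 = 10

10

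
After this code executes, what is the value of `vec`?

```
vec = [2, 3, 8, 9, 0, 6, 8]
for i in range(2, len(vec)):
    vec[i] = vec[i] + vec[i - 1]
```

[2, 3, 11, 20, 20, 26, 34]

i=2: vec[2] = 8+3 = 11 → [2, 3, 11, 9, 0, 6, 8]
i=3: vec[3] = 9+11 = 20 → [2, 3, 11, 20, 0, 6, 8]
i=4: vec[4] = 0+20 = 20 → [2, 3, 11, 20, 20, 6, 8]
i=5: vec[5] = 6+20 = 26 → [2, 3, 11, 20, 20, 26, 8]
i=6: vec[6] = 8+26 = 34 → [2, 3, 11, 20, 20, 26, 34]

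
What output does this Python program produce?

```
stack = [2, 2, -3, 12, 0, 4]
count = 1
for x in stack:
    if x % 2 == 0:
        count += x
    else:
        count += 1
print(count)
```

22

x=2: even, count = 1+2 = 3
x=2: even, count = 3+2 = 5
x=-3: not even, count = 5+1 = 6
x=12: even, count = 6+12 = 18
x=0: even, count = 18+0 = 18
x=4: even, count = 18+4 = 22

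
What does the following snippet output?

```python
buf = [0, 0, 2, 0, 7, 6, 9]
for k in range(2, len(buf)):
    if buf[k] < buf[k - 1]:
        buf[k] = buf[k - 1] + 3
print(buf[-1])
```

13

k=2: 2>=0, unchanged → [0, 0, 2, 0, 7, 6, 9]
k=3: 0<2, buf[3] = 2+3 = 5 → [0, 0, 2, 5, 7, 6, 9]
k=4: 7>=5, unchanged → [0, 0, 2, 5, 7, 6, 9]
k=5: 6<7, buf[5] = 7+3 = 10 → [0, 0, 2, 5, 7, 10, 9]
k=6: 9<10, buf[6] = 10+3 = 13 → [0, 0, 2, 5, 7, 10, 13]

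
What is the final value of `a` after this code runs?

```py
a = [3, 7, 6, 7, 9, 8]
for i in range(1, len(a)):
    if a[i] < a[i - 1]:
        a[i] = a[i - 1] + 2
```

i=1: 7>=3, unchanged → [3, 7, 6, 7, 9, 8]
i=2: 6<7, a[2] = 7+2 = 9 → [3, 7, 9, 7, 9, 8]
i=3: 7<9, a[3] = 9+2 = 11 → [3, 7, 9, 11, 9, 8]
i=4: 9<11, a[4] = 11+2 = 13 → [3, 7, 9, 11, 13, 8]
i=5: 8<13, a[5] = 13+2 = 15 → [3, 7, 9, 11, 13, 15]

[3, 7, 9, 11, 13, 15]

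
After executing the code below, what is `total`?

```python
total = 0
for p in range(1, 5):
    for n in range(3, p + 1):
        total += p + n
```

21

p=3,n=3: total = 0+6 = 6
p=4,n=3: total = 6+7 = 13
p=4,n=4: total = 13+8 = 21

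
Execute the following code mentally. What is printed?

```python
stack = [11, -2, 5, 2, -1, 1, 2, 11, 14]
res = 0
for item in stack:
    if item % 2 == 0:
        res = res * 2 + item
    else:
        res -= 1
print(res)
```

item=11: not even, res = 0-1 = -1
item=-2: even, res = (-1)*2+(-2) = -4
item=5: not even, res = (-4)-1 = -5
item=2: even, res = (-5)*2+2 = -8
item=-1: not even, res = (-8)-1 = -9
item=1: not even, res = (-9)-1 = -10
item=2: even, res = (-10)*2+2 = -18
item=11: not even, res = (-18)-1 = -19
item=14: even, res = (-19)*2+14 = -24

-24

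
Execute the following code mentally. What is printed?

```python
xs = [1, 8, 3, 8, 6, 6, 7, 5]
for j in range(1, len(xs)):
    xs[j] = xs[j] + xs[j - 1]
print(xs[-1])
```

44

j=1: xs[1] = 8+1 = 9 → [1, 9, 3, 8, 6, 6, 7, 5]
j=2: xs[2] = 3+9 = 12 → [1, 9, 12, 8, 6, 6, 7, 5]
j=3: xs[3] = 8+12 = 20 → [1, 9, 12, 20, 6, 6, 7, 5]
j=4: xs[4] = 6+20 = 26 → [1, 9, 12, 20, 26, 6, 7, 5]
j=5: xs[5] = 6+26 = 32 → [1, 9, 12, 20, 26, 32, 7, 5]
j=6: xs[6] = 7+32 = 39 → [1, 9, 12, 20, 26, 32, 39, 5]
j=7: xs[7] = 5+39 = 44 → [1, 9, 12, 20, 26, 32, 39, 44]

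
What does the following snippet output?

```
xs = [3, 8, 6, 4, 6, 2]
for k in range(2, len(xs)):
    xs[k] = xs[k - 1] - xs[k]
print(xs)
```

k=2: xs[2] = 8-6 = 2 → [3, 8, 2, 4, 6, 2]
k=3: xs[3] = 2-4 = -2 → [3, 8, 2, -2, 6, 2]
k=4: xs[4] = (-2)-6 = -8 → [3, 8, 2, -2, -8, 2]
k=5: xs[5] = (-8)-2 = -10 → [3, 8, 2, -2, -8, -10]

[3, 8, 2, -2, -8, -10]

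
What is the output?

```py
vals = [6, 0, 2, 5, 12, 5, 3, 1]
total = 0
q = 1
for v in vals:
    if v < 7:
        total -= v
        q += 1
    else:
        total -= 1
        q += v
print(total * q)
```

v=6: <7, total = 0-6 = -6; q=2
v=0: <7, total = (-6)-0 = -6; q=3
v=2: <7, total = (-6)-2 = -8; q=4
v=5: <7, total = (-8)-5 = -13; q=5
v=12: not <7, total = (-13)-1 = -14; q=17
v=5: <7, total = (-14)-5 = -19; q=18
v=3: <7, total = (-19)-3 = -22; q=19
v=1: <7, total = (-22)-1 = -23; q=20
total*q = (-23)*20 = -460

-460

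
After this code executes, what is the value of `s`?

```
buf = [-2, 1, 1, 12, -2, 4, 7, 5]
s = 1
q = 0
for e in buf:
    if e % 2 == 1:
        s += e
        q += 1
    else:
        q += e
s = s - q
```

e=-2: not odd; q=-2
e=1: odd, s = 1+1 = 2; q=-1
e=1: odd, s = 2+1 = 3; q=0
e=12: not odd; q=12
e=-2: not odd; q=10
e=4: not odd; q=14
e=7: odd, s = 3+7 = 10; q=15
e=5: odd, s = 10+5 = 15; q=16
s-q = 15-16 = -1

-1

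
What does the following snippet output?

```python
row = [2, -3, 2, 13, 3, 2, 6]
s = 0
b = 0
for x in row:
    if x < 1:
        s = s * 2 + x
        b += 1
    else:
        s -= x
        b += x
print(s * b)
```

x=2: not <1, s = 0-2 = -2; b=2
x=-3: <1, s = (-2)*2+(-3) = -7; b=3
x=2: not <1, s = (-7)-2 = -9; b=5
x=13: not <1, s = (-9)-13 = -22; b=18
x=3: not <1, s = (-22)-3 = -25; b=21
x=2: not <1, s = (-25)-2 = -27; b=23
x=6: not <1, s = (-27)-6 = -33; b=29
s*b = (-33)*29 = -957

-957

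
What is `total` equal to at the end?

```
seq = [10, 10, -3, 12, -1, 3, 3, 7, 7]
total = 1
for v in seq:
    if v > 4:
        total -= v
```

-45

v=10: >4, total = 1-10 = -9
v=10: >4, total = (-9)-10 = -19
v=-3: not >4
v=12: >4, total = (-19)-12 = -31
v=-1: not >4
v=3: not >4
v=3: not >4
v=7: >4, total = (-31)-7 = -38
v=7: >4, total = (-38)-7 = -45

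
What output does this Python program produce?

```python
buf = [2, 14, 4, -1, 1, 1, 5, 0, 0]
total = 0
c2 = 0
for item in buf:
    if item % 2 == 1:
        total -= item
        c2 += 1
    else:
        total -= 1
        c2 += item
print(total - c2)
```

-35

item=2: not odd, total = 0-1 = -1; c2=2
item=14: not odd, total = (-1)-1 = -2; c2=16
item=4: not odd, total = (-2)-1 = -3; c2=20
item=-1: odd, total = (-3)-(-1) = -2; c2=21
item=1: odd, total = (-2)-1 = -3; c2=22
item=1: odd, total = (-3)-1 = -4; c2=23
item=5: odd, total = (-4)-5 = -9; c2=24
item=0: not odd, total = (-9)-1 = -10; c2=24
item=0: not odd, total = (-10)-1 = -11; c2=24
total-c2 = (-11)-24 = -35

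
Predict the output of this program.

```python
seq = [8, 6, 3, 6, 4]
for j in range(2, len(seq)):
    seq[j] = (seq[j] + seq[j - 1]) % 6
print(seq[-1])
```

1

j=2: seq[2] = (3+6)%6 = 3 → [8, 6, 3, 6, 4]
j=3: seq[3] = (6+3)%6 = 3 → [8, 6, 3, 3, 4]
j=4: seq[4] = (4+3)%6 = 1 → [8, 6, 3, 3, 1]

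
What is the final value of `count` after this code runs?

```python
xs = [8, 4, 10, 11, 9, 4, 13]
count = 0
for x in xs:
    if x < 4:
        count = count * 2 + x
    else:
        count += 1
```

x=8: not <4, count = 0+1 = 1
x=4: not <4, count = 1+1 = 2
x=10: not <4, count = 2+1 = 3
x=11: not <4, count = 3+1 = 4
x=9: not <4, count = 4+1 = 5
x=4: not <4, count = 5+1 = 6
x=13: not <4, count = 6+1 = 7

7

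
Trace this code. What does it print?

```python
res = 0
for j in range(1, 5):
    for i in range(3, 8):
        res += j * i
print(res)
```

250

j=1,i=3: res = 0+3 = 3
j=1,i=4: res = 3+4 = 7
j=1,i=5: res = 7+5 = 12
j=1,i=6: res = 12+6 = 18
j=1,i=7: res = 18+7 = 25
j=2,i=3: res = 25+6 = 31
j=2,i=4: res = 31+8 = 39
j=2,i=5: res = 39+10 = 49
j=2,i=6: res = 49+12 = 61
j=2,i=7: res = 61+14 = 75
j=3,i=3: res = 75+9 = 84
j=3,i=4: res = 84+12 = 96
j=3,i=5: res = 96+15 = 111
j=3,i=6: res = 111+18 = 129
j=3,i=7: res = 129+21 = 150
j=4,i=3: res = 150+12 = 162
j=4,i=4: res = 162+16 = 178
j=4,i=5: res = 178+20 = 198
j=4,i=6: res = 198+24 = 222
j=4,i=7: res = 222+28 = 250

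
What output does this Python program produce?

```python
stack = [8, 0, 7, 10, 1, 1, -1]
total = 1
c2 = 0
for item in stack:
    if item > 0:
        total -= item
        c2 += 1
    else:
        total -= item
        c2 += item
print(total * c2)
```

-100

item=8: >0, total = 1-8 = -7; c2=1
item=0: not >0, total = (-7)-0 = -7; c2=1
item=7: >0, total = (-7)-7 = -14; c2=2
item=10: >0, total = (-14)-10 = -24; c2=3
item=1: >0, total = (-24)-1 = -25; c2=4
item=1: >0, total = (-25)-1 = -26; c2=5
item=-1: not >0, total = (-26)-(-1) = -25; c2=4
total*c2 = (-25)*4 = -100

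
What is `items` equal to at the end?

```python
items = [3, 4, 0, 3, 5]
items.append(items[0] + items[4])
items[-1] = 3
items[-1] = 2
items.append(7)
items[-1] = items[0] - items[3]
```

[3, 4, 0, 3, 5, 2, 0]

append items[0]+items[4] = 3+5 = 8 → [3, 4, 0, 3, 5, 8]
items[-1] = 3 → [3, 4, 0, 3, 5, 3]
items[-1] = 2 → [3, 4, 0, 3, 5, 2]
append 7 → [3, 4, 0, 3, 5, 2, 7]
items[-1] = items[0]-items[3] = 3-3 = 0 → [3, 4, 0, 3, 5, 2, 0]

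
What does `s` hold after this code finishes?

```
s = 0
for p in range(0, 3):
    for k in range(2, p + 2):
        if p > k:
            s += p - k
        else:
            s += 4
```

p=1,k=2: not 1>2, s = 0+4 = 4
p=2,k=2: not 2>2, s = 4+4 = 8
p=2,k=3: not 2>3, s = 8+4 = 12

12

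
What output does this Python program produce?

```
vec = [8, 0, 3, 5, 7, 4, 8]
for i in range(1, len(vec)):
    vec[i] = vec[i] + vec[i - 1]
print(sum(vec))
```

i=1: vec[1] = 0+8 = 8 → [8, 8, 3, 5, 7, 4, 8]
i=2: vec[2] = 3+8 = 11 → [8, 8, 11, 5, 7, 4, 8]
i=3: vec[3] = 5+11 = 16 → [8, 8, 11, 16, 7, 4, 8]
i=4: vec[4] = 7+16 = 23 → [8, 8, 11, 16, 23, 4, 8]
i=5: vec[5] = 4+23 = 27 → [8, 8, 11, 16, 23, 27, 8]
i=6: vec[6] = 8+27 = 35 → [8, 8, 11, 16, 23, 27, 35]
sum = 128

128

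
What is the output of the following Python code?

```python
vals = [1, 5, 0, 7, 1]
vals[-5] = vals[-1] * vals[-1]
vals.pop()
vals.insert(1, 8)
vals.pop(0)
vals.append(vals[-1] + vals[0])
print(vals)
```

vals[-5] = vals[-1]*vals[-1] = 1*1 = 1 → [1, 5, 0, 7, 1]
pop() removes 1 → [1, 5, 0, 7]
insert 8 at 1 → [1, 8, 5, 0, 7]
pop(0) removes 1 → [8, 5, 0, 7]
append vals[-1]+vals[0] = 7+8 = 15 → [8, 5, 0, 7, 15]

[8, 5, 0, 7, 15]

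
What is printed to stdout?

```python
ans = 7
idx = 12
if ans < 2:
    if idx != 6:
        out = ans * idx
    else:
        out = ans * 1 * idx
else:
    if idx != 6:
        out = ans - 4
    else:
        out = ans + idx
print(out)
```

ans=7, idx=12
ans < 2 is False; idx != 6 is True
→ out = ans - 4 = 3

3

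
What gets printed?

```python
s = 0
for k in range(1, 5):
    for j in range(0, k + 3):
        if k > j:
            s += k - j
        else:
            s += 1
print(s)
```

32

k=1,j=0: 1>0, s = 0+1 = 1
k=1,j=1: not 1>1, s = 1+1 = 2
k=1,j=2: not 1>2, s = 2+1 = 3
k=1,j=3: not 1>3, s = 3+1 = 4
k=2,j=0: 2>0, s = 4+2 = 6
k=2,j=1: 2>1, s = 6+1 = 7
k=2,j=2: not 2>2, s = 7+1 = 8
k=2,j=3: not 2>3, s = 8+1 = 9
k=2,j=4: not 2>4, s = 9+1 = 10
k=3,j=0: 3>0, s = 10+3 = 13
k=3,j=1: 3>1, s = 13+2 = 15
k=3,j=2: 3>2, s = 15+1 = 16
k=3,j=3: not 3>3, s = 16+1 = 17
k=3,j=4: not 3>4, s = 17+1 = 18
k=3,j=5: not 3>5, s = 18+1 = 19
k=4,j=0: 4>0, s = 19+4 = 23
k=4,j=1: 4>1, s = 23+3 = 26
k=4,j=2: 4>2, s = 26+2 = 28
k=4,j=3: 4>3, s = 28+1 = 29
k=4,j=4: not 4>4, s = 29+1 = 30
k=4,j=5: not 4>5, s = 30+1 = 31
k=4,j=6: not 4>6, s = 31+1 = 32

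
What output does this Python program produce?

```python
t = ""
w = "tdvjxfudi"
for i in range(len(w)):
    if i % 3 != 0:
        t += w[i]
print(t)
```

i=0: skip
i=1: add 'd' → 'd'
i=2: add 'v' → 'dv'
i=3: skip
i=4: add 'x' → 'dvx'
i=5: add 'f' → 'dvxf'
i=6: skip
i=7: add 'd' → 'dvxfd'
i=8: add 'i' → 'dvxfdi'

dvxfdi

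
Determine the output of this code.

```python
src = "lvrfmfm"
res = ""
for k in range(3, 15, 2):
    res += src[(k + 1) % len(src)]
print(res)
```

mmvffl

k=3: add src[4]='m' → 'm'
k=5: add src[6]='m' → 'mm'
k=7: add src[1]='v' → 'mmv'
k=9: add src[3]='f' → 'mmvf'
k=11: add src[5]='f' → 'mmvff'
k=13: add src[0]='l' → 'mmvffl'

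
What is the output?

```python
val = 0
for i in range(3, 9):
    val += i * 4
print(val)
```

132

i=3: val = 0+3*4 = 12
i=4: val = 12+4*4 = 28
i=5: val = 28+5*4 = 48
i=6: val = 48+6*4 = 72
i=7: val = 72+7*4 = 100
i=8: val = 100+8*4 = 132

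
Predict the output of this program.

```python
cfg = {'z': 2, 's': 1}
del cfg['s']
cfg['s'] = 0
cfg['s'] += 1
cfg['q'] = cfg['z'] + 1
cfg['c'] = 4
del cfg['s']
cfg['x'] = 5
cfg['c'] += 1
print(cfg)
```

{'z': 2, 'q': 3, 'c': 5, 'x': 5}

del 's' → {'z': 2}
cfg['s'] = 0 → {'z': 2, 's': 0}
cfg['s'] = 0+1 = 1 → {'z': 2, 's': 1}
cfg['q'] = cfg['z']+1 = 3 → {'z': 2, 's': 1, 'q': 3}
cfg['c'] = 4 → {'z': 2, 's': 1, 'q': 3, 'c': 4}
del 's' → {'z': 2, 'q': 3, 'c': 4}
cfg['x'] = 5 → {'z': 2, 'q': 3, 'c': 4, 'x': 5}
cfg['c'] = 4+1 = 5 → {'z': 2, 'q': 3, 'c': 5, 'x': 5}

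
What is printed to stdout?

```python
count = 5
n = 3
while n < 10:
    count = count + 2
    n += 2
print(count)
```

13

n=3: count = 5+2 = 7
n=5: count = 7+2 = 9
n=7: count = 9+2 = 11
n=9: count = 11+2 = 13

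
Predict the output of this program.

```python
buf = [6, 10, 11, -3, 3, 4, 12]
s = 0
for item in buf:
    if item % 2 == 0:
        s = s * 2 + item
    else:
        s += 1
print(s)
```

120

item=6: even, s = 0*2+6 = 6
item=10: even, s = 6*2+10 = 22
item=11: not even, s = 22+1 = 23
item=-3: not even, s = 23+1 = 24
item=3: not even, s = 24+1 = 25
item=4: even, s = 25*2+4 = 54
item=12: even, s = 54*2+12 = 120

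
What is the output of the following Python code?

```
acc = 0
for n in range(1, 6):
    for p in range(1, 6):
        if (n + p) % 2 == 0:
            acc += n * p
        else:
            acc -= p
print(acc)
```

n=1,p=1: even sum, acc = 0+1 = 1
n=1,p=2: odd sum, acc = 1-2 = -1
n=1,p=3: even sum, acc = (-1)+3 = 2
n=1,p=4: odd sum, acc = 2-4 = -2
n=1,p=5: even sum, acc = (-2)+5 = 3
n=2,p=1: odd sum, acc = 3-1 = 2
n=2,p=2: even sum, acc = 2+4 = 6
n=2,p=3: odd sum, acc = 6-3 = 3
n=2,p=4: even sum, acc = 3+8 = 11
n=2,p=5: odd sum, acc = 11-5 = 6
n=3,p=1: even sum, acc = 6+3 = 9
n=3,p=2: odd sum, acc = 9-2 = 7
n=3,p=3: even sum, acc = 7+9 = 16
n=3,p=4: odd sum, acc = 16-4 = 12
n=3,p=5: even sum, acc = 12+15 = 27
n=4,p=1: odd sum, acc = 27-1 = 26
n=4,p=2: even sum, acc = 26+8 = 34
n=4,p=3: odd sum, acc = 34-3 = 31
n=4,p=4: even sum, acc = 31+16 = 47
n=4,p=5: odd sum, acc = 47-5 = 42
n=5,p=1: even sum, acc = 42+5 = 47
n=5,p=2: odd sum, acc = 47-2 = 45
n=5,p=3: even sum, acc = 45+15 = 60
n=5,p=4: odd sum, acc = 60-4 = 56
n=5,p=5: even sum, acc = 56+25 = 81

81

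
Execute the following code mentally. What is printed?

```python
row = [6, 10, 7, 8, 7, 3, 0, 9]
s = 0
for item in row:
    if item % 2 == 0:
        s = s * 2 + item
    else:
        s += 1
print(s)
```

113

item=6: even, s = 0*2+6 = 6
item=10: even, s = 6*2+10 = 22
item=7: not even, s = 22+1 = 23
item=8: even, s = 23*2+8 = 54
item=7: not even, s = 54+1 = 55
item=3: not even, s = 55+1 = 56
item=0: even, s = 56*2+0 = 112
item=9: not even, s = 112+1 = 113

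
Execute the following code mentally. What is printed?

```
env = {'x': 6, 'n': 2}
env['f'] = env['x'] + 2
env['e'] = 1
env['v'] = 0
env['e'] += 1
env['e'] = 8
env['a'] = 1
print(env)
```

env['f'] = env['x']+2 = 8 → {'x': 6, 'n': 2, 'f': 8}
env['e'] = 1 → {'x': 6, 'n': 2, 'f': 8, 'e': 1}
env['v'] = 0 → {'x': 6, 'n': 2, 'f': 8, 'e': 1, 'v': 0}
env['e'] = 1+1 = 2 → {'x': 6, 'n': 2, 'f': 8, 'e': 2, 'v': 0}
env['e'] = 8 → {'x': 6, 'n': 2, 'f': 8, 'e': 8, 'v': 0}
env['a'] = 1 → {'x': 6, 'n': 2, 'f': 8, 'e': 8, 'v': 0, 'a': 1}

{'x': 6, 'n': 2, 'f': 8, 'e': 8, 'v': 0, 'a': 1}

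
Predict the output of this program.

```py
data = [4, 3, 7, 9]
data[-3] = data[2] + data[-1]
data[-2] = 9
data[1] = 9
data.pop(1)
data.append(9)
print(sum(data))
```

31

data[-3] = data[2]+data[-1] = 7+9 = 16 → [4, 16, 7, 9]
data[-2] = 9 → [4, 16, 9, 9]
data[1] = 9 → [4, 9, 9, 9]
pop(1) removes 9 → [4, 9, 9]
append 9 → [4, 9, 9, 9]
sum = 31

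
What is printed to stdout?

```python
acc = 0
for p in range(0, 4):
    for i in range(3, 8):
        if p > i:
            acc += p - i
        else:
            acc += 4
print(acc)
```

p=0,i=3: not 0>3, acc = 0+4 = 4
p=0,i=4: not 0>4, acc = 4+4 = 8
p=0,i=5: not 0>5, acc = 8+4 = 12
p=0,i=6: not 0>6, acc = 12+4 = 16
p=0,i=7: not 0>7, acc = 16+4 = 20
p=1,i=3: not 1>3, acc = 20+4 = 24
p=1,i=4: not 1>4, acc = 24+4 = 28
p=1,i=5: not 1>5, acc = 28+4 = 32
p=1,i=6: not 1>6, acc = 32+4 = 36
p=1,i=7: not 1>7, acc = 36+4 = 40
p=2,i=3: not 2>3, acc = 40+4 = 44
p=2,i=4: not 2>4, acc = 44+4 = 48
p=2,i=5: not 2>5, acc = 48+4 = 52
p=2,i=6: not 2>6, acc = 52+4 = 56
p=2,i=7: not 2>7, acc = 56+4 = 60
p=3,i=3: not 3>3, acc = 60+4 = 64
p=3,i=4: not 3>4, acc = 64+4 = 68
p=3,i=5: not 3>5, acc = 68+4 = 72
p=3,i=6: not 3>6, acc = 72+4 = 76
p=3,i=7: not 3>7, acc = 76+4 = 80

80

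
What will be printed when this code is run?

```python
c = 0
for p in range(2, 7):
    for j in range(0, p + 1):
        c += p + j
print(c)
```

165

p=2,j=0: c = 0+2 = 2
p=2,j=1: c = 2+3 = 5
p=2,j=2: c = 5+4 = 9
p=3,j=0: c = 9+3 = 12
p=3,j=1: c = 12+4 = 16
p=3,j=2: c = 16+5 = 21
p=3,j=3: c = 21+6 = 27
p=4,j=0: c = 27+4 = 31
p=4,j=1: c = 31+5 = 36
p=4,j=2: c = 36+6 = 42
p=4,j=3: c = 42+7 = 49
p=4,j=4: c = 49+8 = 57
p=5,j=0: c = 57+5 = 62
p=5,j=1: c = 62+6 = 68
p=5,j=2: c = 68+7 = 75
p=5,j=3: c = 75+8 = 83
p=5,j=4: c = 83+9 = 92
p=5,j=5: c = 92+10 = 102
p=6,j=0: c = 102+6 = 108
p=6,j=1: c = 108+7 = 115
p=6,j=2: c = 115+8 = 123
p=6,j=3: c = 123+9 = 132
p=6,j=4: c = 132+10 = 142
p=6,j=5: c = 142+11 = 153
p=6,j=6: c = 153+12 = 165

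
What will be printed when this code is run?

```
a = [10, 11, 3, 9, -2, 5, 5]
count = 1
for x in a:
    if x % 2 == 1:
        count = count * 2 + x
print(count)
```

x=10: not odd
x=11: odd, count = 1*2+11 = 13
x=3: odd, count = 13*2+3 = 29
x=9: odd, count = 29*2+9 = 67
x=-2: not odd
x=5: odd, count = 67*2+5 = 139
x=5: odd, count = 139*2+5 = 283

283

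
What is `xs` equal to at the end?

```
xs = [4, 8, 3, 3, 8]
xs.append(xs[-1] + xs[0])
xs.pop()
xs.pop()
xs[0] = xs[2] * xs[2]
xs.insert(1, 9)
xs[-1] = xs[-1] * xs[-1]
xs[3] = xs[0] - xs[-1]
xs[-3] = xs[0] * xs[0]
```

append xs[-1]+xs[0] = 8+4 = 12 → [4, 8, 3, 3, 8, 12]
pop() removes 12 → [4, 8, 3, 3, 8]
pop() removes 8 → [4, 8, 3, 3]
xs[0] = xs[2]*xs[2] = 3*3 = 9 → [9, 8, 3, 3]
insert 9 at 1 → [9, 9, 8, 3, 3]
xs[-1] = xs[-1]*xs[-1] = 3*3 = 9 → [9, 9, 8, 3, 9]
xs[3] = xs[0]-xs[-1] = 9-9 = 0 → [9, 9, 8, 0, 9]
xs[-3] = xs[0]*xs[0] = 9*9 = 81 → [9, 9, 81, 0, 9]

[9, 9, 81, 0, 9]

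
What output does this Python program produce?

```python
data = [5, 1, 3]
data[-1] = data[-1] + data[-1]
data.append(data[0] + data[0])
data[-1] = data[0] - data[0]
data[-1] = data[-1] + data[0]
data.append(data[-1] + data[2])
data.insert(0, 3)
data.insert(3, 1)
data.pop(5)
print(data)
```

[3, 5, 1, 1, 6, 11]

data[-1] = data[-1]+data[-1] = 3+3 = 6 → [5, 1, 6]
append data[0]+data[0] = 5+5 = 10 → [5, 1, 6, 10]
data[-1] = data[0]-data[0] = 5-5 = 0 → [5, 1, 6, 0]
data[-1] = data[-1]+data[0] = 0+5 = 5 → [5, 1, 6, 5]
append data[-1]+data[2] = 5+6 = 11 → [5, 1, 6, 5, 11]
insert 3 at 0 → [3, 5, 1, 6, 5, 11]
insert 1 at 3 → [3, 5, 1, 1, 6, 5, 11]
pop(5) removes 5 → [3, 5, 1, 1, 6, 11]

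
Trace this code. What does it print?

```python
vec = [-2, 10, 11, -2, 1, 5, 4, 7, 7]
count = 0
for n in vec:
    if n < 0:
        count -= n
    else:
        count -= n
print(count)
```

-41

n=-2: <0, count = 0-(-2) = 2
n=10: not <0, count = 2-10 = -8
n=11: not <0, count = (-8)-11 = -19
n=-2: <0, count = (-19)-(-2) = -17
n=1: not <0, count = (-17)-1 = -18
n=5: not <0, count = (-18)-5 = -23
n=4: not <0, count = (-23)-4 = -27
n=7: not <0, count = (-27)-7 = -34
n=7: not <0, count = (-34)-7 = -41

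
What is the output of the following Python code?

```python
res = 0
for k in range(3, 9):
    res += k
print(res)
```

33

k=3: res = 0+3 = 3
k=4: res = 3+4 = 7
k=5: res = 7+5 = 12
k=6: res = 12+6 = 18
k=7: res = 18+7 = 25
k=8: res = 25+8 = 33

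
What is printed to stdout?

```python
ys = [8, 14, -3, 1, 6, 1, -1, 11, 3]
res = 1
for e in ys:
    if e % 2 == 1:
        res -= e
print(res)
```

e=8: not odd
e=14: not odd
e=-3: odd, res = 1-(-3) = 4
e=1: odd, res = 4-1 = 3
e=6: not odd
e=1: odd, res = 3-1 = 2
e=-1: odd, res = 2-(-1) = 3
e=11: odd, res = 3-11 = -8
e=3: odd, res = (-8)-3 = -11

-11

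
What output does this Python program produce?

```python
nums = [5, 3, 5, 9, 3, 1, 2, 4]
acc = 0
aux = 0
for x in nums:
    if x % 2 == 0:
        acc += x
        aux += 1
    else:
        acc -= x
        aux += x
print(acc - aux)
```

-48

x=5: not even, acc = 0-5 = -5; aux=5
x=3: not even, acc = (-5)-3 = -8; aux=8
x=5: not even, acc = (-8)-5 = -13; aux=13
x=9: not even, acc = (-13)-9 = -22; aux=22
x=3: not even, acc = (-22)-3 = -25; aux=25
x=1: not even, acc = (-25)-1 = -26; aux=26
x=2: even, acc = (-26)+2 = -24; aux=27
x=4: even, acc = (-24)+4 = -20; aux=28
acc-aux = (-20)-28 = -48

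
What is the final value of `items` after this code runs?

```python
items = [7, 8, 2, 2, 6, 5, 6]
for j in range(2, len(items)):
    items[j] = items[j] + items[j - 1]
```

[7, 8, 10, 12, 18, 23, 29]

j=2: items[2] = 2+8 = 10 → [7, 8, 10, 2, 6, 5, 6]
j=3: items[3] = 2+10 = 12 → [7, 8, 10, 12, 6, 5, 6]
j=4: items[4] = 6+12 = 18 → [7, 8, 10, 12, 18, 5, 6]
j=5: items[5] = 5+18 = 23 → [7, 8, 10, 12, 18, 23, 6]
j=6: items[6] = 6+23 = 29 → [7, 8, 10, 12, 18, 23, 29]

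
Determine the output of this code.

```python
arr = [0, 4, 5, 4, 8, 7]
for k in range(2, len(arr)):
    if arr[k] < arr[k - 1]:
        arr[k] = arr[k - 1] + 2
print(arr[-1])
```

k=2: 5>=4, unchanged → [0, 4, 5, 4, 8, 7]
k=3: 4<5, arr[3] = 5+2 = 7 → [0, 4, 5, 7, 8, 7]
k=4: 8>=7, unchanged → [0, 4, 5, 7, 8, 7]
k=5: 7<8, arr[5] = 8+2 = 10 → [0, 4, 5, 7, 8, 10]

10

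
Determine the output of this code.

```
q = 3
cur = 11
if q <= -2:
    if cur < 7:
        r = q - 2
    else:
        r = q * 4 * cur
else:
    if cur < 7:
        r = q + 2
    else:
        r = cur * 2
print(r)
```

22

q=3, cur=11
q <= -2 is False; cur < 7 is False
→ r = cur * 2 = 22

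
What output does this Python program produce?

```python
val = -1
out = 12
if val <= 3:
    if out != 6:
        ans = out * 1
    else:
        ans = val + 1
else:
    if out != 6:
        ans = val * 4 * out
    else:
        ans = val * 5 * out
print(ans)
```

12

val=-1, out=12
val <= 3 is True; out != 6 is True
→ ans = out * 1 = 12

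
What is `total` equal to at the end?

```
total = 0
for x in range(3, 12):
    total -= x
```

-63

x=3: total = 0-3 = -3
x=4: total = (-3)-4 = -7
x=5: total = (-7)-5 = -12
x=6: total = (-12)-6 = -18
x=7: total = (-18)-7 = -25
x=8: total = (-25)-8 = -33
x=9: total = (-33)-9 = -42
x=10: total = (-42)-10 = -52
x=11: total = (-52)-11 = -63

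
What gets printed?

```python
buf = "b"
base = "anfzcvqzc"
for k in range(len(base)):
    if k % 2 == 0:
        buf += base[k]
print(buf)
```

bafcqc

k=0: add 'a' → 'ba'
k=1: skip
k=2: add 'f' → 'baf'
k=3: skip
k=4: add 'c' → 'bafc'
k=5: skip
k=6: add 'q' → 'bafcq'
k=7: skip
k=8: add 'c' → 'bafcqc'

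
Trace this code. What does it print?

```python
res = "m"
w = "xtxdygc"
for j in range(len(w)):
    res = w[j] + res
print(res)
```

j=0: prepend 'x' → 'xm'
j=1: prepend 't' → 'txm'
j=2: prepend 'x' → 'xtxm'
j=3: prepend 'd' → 'dxtxm'
j=4: prepend 'y' → 'ydxtxm'
j=5: prepend 'g' → 'gydxtxm'
j=6: prepend 'c' → 'cgydxtxm'

cgydxtxm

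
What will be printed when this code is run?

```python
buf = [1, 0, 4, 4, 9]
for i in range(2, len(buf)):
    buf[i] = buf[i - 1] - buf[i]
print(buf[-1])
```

-17

i=2: buf[2] = 0-4 = -4 → [1, 0, -4, 4, 9]
i=3: buf[3] = (-4)-4 = -8 → [1, 0, -4, -8, 9]
i=4: buf[4] = (-8)-9 = -17 → [1, 0, -4, -8, -17]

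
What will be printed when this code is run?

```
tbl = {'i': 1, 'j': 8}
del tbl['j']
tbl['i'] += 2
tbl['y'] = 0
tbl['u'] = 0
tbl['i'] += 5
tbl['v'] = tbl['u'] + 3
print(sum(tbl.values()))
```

11

del 'j' → {'i': 1}
tbl['i'] = 1+2 = 3 → {'i': 3}
tbl['y'] = 0 → {'i': 3, 'y': 0}
tbl['u'] = 0 → {'i': 3, 'y': 0, 'u': 0}
tbl['i'] = 3+5 = 8 → {'i': 8, 'y': 0, 'u': 0}
tbl['v'] = tbl['u']+3 = 3 → {'i': 8, 'y': 0, 'u': 0, 'v': 3}
sum of values = 11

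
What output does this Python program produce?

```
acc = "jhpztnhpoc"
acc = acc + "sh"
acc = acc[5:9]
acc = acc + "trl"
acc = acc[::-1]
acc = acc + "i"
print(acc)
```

lrtophni

+ 'sh' → 'jhpztnhpocsh'
slice [5:9] → 'nhpo'
+ 'trl' → 'nhpotrl'
reverse → 'lrtophn'
+ 'i' → 'lrtophni'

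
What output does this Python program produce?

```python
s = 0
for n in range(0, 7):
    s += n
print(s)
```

21

n=0: s = 0+0 = 0
n=1: s = 0+1 = 1
n=2: s = 1+2 = 3
n=3: s = 3+3 = 6
n=4: s = 6+4 = 10
n=5: s = 10+5 = 15
n=6: s = 15+6 = 21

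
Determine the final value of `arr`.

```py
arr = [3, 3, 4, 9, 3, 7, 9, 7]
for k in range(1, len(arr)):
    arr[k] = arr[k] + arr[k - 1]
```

[3, 6, 10, 19, 22, 29, 38, 45]

k=1: arr[1] = 3+3 = 6 → [3, 6, 4, 9, 3, 7, 9, 7]
k=2: arr[2] = 4+6 = 10 → [3, 6, 10, 9, 3, 7, 9, 7]
k=3: arr[3] = 9+10 = 19 → [3, 6, 10, 19, 3, 7, 9, 7]
k=4: arr[4] = 3+19 = 22 → [3, 6, 10, 19, 22, 7, 9, 7]
k=5: arr[5] = 7+22 = 29 → [3, 6, 10, 19, 22, 29, 9, 7]
k=6: arr[6] = 9+29 = 38 → [3, 6, 10, 19, 22, 29, 38, 7]
k=7: arr[7] = 7+38 = 45 → [3, 6, 10, 19, 22, 29, 38, 45]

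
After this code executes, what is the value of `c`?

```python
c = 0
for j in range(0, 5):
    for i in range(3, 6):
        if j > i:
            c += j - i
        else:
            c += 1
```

j=0,i=3: not 0>3, c = 0+1 = 1
j=0,i=4: not 0>4, c = 1+1 = 2
j=0,i=5: not 0>5, c = 2+1 = 3
j=1,i=3: not 1>3, c = 3+1 = 4
j=1,i=4: not 1>4, c = 4+1 = 5
j=1,i=5: not 1>5, c = 5+1 = 6
j=2,i=3: not 2>3, c = 6+1 = 7
j=2,i=4: not 2>4, c = 7+1 = 8
j=2,i=5: not 2>5, c = 8+1 = 9
j=3,i=3: not 3>3, c = 9+1 = 10
j=3,i=4: not 3>4, c = 10+1 = 11
j=3,i=5: not 3>5, c = 11+1 = 12
j=4,i=3: 4>3, c = 12+1 = 13
j=4,i=4: not 4>4, c = 13+1 = 14
j=4,i=5: not 4>5, c = 14+1 = 15

15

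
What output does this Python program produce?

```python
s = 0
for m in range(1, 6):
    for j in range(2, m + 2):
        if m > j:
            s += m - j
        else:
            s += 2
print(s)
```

28

m=1,j=2: not 1>2, s = 0+2 = 2
m=2,j=2: not 2>2, s = 2+2 = 4
m=2,j=3: not 2>3, s = 4+2 = 6
m=3,j=2: 3>2, s = 6+1 = 7
m=3,j=3: not 3>3, s = 7+2 = 9
m=3,j=4: not 3>4, s = 9+2 = 11
m=4,j=2: 4>2, s = 11+2 = 13
m=4,j=3: 4>3, s = 13+1 = 14
m=4,j=4: not 4>4, s = 14+2 = 16
m=4,j=5: not 4>5, s = 16+2 = 18
m=5,j=2: 5>2, s = 18+3 = 21
m=5,j=3: 5>3, s = 21+2 = 23
m=5,j=4: 5>4, s = 23+1 = 24
m=5,j=5: not 5>5, s = 24+2 = 26
m=5,j=6: not 5>6, s = 26+2 = 28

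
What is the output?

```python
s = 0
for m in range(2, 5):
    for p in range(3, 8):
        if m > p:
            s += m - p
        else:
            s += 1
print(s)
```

m=2,p=3: not 2>3, s = 0+1 = 1
m=2,p=4: not 2>4, s = 1+1 = 2
m=2,p=5: not 2>5, s = 2+1 = 3
m=2,p=6: not 2>6, s = 3+1 = 4
m=2,p=7: not 2>7, s = 4+1 = 5
m=3,p=3: not 3>3, s = 5+1 = 6
m=3,p=4: not 3>4, s = 6+1 = 7
m=3,p=5: not 3>5, s = 7+1 = 8
m=3,p=6: not 3>6, s = 8+1 = 9
m=3,p=7: not 3>7, s = 9+1 = 10
m=4,p=3: 4>3, s = 10+1 = 11
m=4,p=4: not 4>4, s = 11+1 = 12
m=4,p=5: not 4>5, s = 12+1 = 13
m=4,p=6: not 4>6, s = 13+1 = 14
m=4,p=7: not 4>7, s = 14+1 = 15

15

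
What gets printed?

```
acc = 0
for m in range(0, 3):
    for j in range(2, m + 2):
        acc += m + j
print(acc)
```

m=1,j=2: acc = 0+3 = 3
m=2,j=2: acc = 3+4 = 7
m=2,j=3: acc = 7+5 = 12

12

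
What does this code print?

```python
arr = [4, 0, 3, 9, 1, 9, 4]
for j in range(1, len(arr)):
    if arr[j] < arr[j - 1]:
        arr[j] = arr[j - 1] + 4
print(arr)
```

j=1: 0<4, arr[1] = 4+4 = 8 → [4, 8, 3, 9, 1, 9, 4]
j=2: 3<8, arr[2] = 8+4 = 12 → [4, 8, 12, 9, 1, 9, 4]
j=3: 9<12, arr[3] = 12+4 = 16 → [4, 8, 12, 16, 1, 9, 4]
j=4: 1<16, arr[4] = 16+4 = 20 → [4, 8, 12, 16, 20, 9, 4]
j=5: 9<20, arr[5] = 20+4 = 24 → [4, 8, 12, 16, 20, 24, 4]
j=6: 4<24, arr[6] = 24+4 = 28 → [4, 8, 12, 16, 20, 24, 28]

[4, 8, 12, 16, 20, 24, 28]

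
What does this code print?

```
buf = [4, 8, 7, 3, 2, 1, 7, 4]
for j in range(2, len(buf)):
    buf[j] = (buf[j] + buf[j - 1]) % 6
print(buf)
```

j=2: buf[2] = (7+8)%6 = 3 → [4, 8, 3, 3, 2, 1, 7, 4]
j=3: buf[3] = (3+3)%6 = 0 → [4, 8, 3, 0, 2, 1, 7, 4]
j=4: buf[4] = (2+0)%6 = 2 → [4, 8, 3, 0, 2, 1, 7, 4]
j=5: buf[5] = (1+2)%6 = 3 → [4, 8, 3, 0, 2, 3, 7, 4]
j=6: buf[6] = (7+3)%6 = 4 → [4, 8, 3, 0, 2, 3, 4, 4]
j=7: buf[7] = (4+4)%6 = 2 → [4, 8, 3, 0, 2, 3, 4, 2]

[4, 8, 3, 0, 2, 3, 4, 2]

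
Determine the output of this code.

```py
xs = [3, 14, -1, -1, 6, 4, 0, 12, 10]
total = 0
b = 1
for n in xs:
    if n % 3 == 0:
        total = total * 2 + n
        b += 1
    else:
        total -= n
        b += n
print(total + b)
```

n=3: %3==0, total = 0*2+3 = 3; b=2
n=14: not %3==0, total = 3-14 = -11; b=16
n=-1: not %3==0, total = (-11)-(-1) = -10; b=15
n=-1: not %3==0, total = (-10)-(-1) = -9; b=14
n=6: %3==0, total = (-9)*2+6 = -12; b=15
n=4: not %3==0, total = (-12)-4 = -16; b=19
n=0: %3==0, total = (-16)*2+0 = -32; b=20
n=12: %3==0, total = (-32)*2+12 = -52; b=21
n=10: not %3==0, total = (-52)-10 = -62; b=31
total+b = (-62)+31 = -31

-31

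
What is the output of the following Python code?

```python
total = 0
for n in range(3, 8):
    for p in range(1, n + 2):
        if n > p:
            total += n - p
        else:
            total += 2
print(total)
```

n=3,p=1: 3>1, total = 0+2 = 2
n=3,p=2: 3>2, total = 2+1 = 3
n=3,p=3: not 3>3, total = 3+2 = 5
n=3,p=4: not 3>4, total = 5+2 = 7
n=4,p=1: 4>1, total = 7+3 = 10
n=4,p=2: 4>2, total = 10+2 = 12
n=4,p=3: 4>3, total = 12+1 = 13
n=4,p=4: not 4>4, total = 13+2 = 15
n=4,p=5: not 4>5, total = 15+2 = 17
n=5,p=1: 5>1, total = 17+4 = 21
n=5,p=2: 5>2, total = 21+3 = 24
n=5,p=3: 5>3, total = 24+2 = 26
n=5,p=4: 5>4, total = 26+1 = 27
n=5,p=5: not 5>5, total = 27+2 = 29
n=5,p=6: not 5>6, total = 29+2 = 31
n=6,p=1: 6>1, total = 31+5 = 36
n=6,p=2: 6>2, total = 36+4 = 40
n=6,p=3: 6>3, total = 40+3 = 43
n=6,p=4: 6>4, total = 43+2 = 45
n=6,p=5: 6>5, total = 45+1 = 46
n=6,p=6: not 6>6, total = 46+2 = 48
n=6,p=7: not 6>7, total = 48+2 = 50
n=7,p=1: 7>1, total = 50+6 = 56
n=7,p=2: 7>2, total = 56+5 = 61
n=7,p=3: 7>3, total = 61+4 = 65
n=7,p=4: 7>4, total = 65+3 = 68
n=7,p=5: 7>5, total = 68+2 = 70
n=7,p=6: 7>6, total = 70+1 = 71
n=7,p=7: not 7>7, total = 71+2 = 73
n=7,p=8: not 7>8, total = 73+2 = 75

75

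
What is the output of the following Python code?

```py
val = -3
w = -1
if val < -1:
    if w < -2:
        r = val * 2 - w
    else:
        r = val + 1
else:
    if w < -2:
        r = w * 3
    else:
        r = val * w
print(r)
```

-2

val=-3, w=-1
val < -1 is True; w < -2 is False
→ r = val + 1 = -2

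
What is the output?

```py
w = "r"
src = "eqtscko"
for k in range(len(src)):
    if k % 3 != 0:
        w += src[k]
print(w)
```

rqtck

k=0: skip
k=1: add 'q' → 'rq'
k=2: add 't' → 'rqt'
k=3: skip
k=4: add 'c' → 'rqtc'
k=5: add 'k' → 'rqtck'
k=6: skip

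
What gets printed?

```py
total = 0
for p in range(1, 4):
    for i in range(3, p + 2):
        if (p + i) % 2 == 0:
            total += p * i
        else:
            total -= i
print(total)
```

2

p=2,i=3: odd sum, total = 0-3 = -3
p=3,i=3: even sum, total = (-3)+9 = 6
p=3,i=4: odd sum, total = 6-4 = 2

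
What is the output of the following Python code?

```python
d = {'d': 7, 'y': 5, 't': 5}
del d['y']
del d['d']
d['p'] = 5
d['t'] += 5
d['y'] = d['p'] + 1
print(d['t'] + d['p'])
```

15

del 'y' → {'d': 7, 't': 5}
del 'd' → {'t': 5}
d['p'] = 5 → {'t': 5, 'p': 5}
d['t'] = 5+5 = 10 → {'t': 10, 'p': 5}
d['y'] = d['p']+1 = 6 → {'t': 10, 'p': 5, 'y': 6}
d['t']+d['p'] = 10+5 = 15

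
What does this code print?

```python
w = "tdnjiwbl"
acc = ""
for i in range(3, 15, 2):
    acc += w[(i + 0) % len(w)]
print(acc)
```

i=3: add w[3]='j' → 'j'
i=5: add w[5]='w' → 'jw'
i=7: add w[7]='l' → 'jwl'
i=9: add w[1]='d' → 'jwld'
i=11: add w[3]='j' → 'jwldj'
i=13: add w[5]='w' → 'jwldjw'

jwldjw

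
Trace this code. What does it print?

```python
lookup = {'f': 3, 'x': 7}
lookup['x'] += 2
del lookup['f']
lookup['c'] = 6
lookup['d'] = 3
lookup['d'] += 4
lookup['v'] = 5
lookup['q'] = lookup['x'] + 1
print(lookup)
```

lookup['x'] = 7+2 = 9 → {'f': 3, 'x': 9}
del 'f' → {'x': 9}
lookup['c'] = 6 → {'x': 9, 'c': 6}
lookup['d'] = 3 → {'x': 9, 'c': 6, 'd': 3}
lookup['d'] = 3+4 = 7 → {'x': 9, 'c': 6, 'd': 7}
lookup['v'] = 5 → {'x': 9, 'c': 6, 'd': 7, 'v': 5}
lookup['q'] = lookup['x']+1 = 10 → {'x': 9, 'c': 6, 'd': 7, 'v': 5, 'q': 10}

{'x': 9, 'c': 6, 'd': 7, 'v': 5, 'q': 10}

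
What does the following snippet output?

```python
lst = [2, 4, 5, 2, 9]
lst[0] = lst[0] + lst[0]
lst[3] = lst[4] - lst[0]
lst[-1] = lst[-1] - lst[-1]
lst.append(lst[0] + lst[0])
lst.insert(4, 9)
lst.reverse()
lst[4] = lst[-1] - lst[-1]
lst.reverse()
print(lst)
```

lst[0] = lst[0]+lst[0] = 2+2 = 4 → [4, 4, 5, 2, 9]
lst[3] = lst[4]-lst[0] = 9-4 = 5 → [4, 4, 5, 5, 9]
lst[-1] = lst[-1]-lst[-1] = 9-9 = 0 → [4, 4, 5, 5, 0]
append lst[0]+lst[0] = 4+4 = 8 → [4, 4, 5, 5, 0, 8]
insert 9 at 4 → [4, 4, 5, 5, 9, 0, 8]
reverse → [8, 0, 9, 5, 5, 4, 4]
lst[4] = lst[-1]-lst[-1] = 4-4 = 0 → [8, 0, 9, 5, 0, 4, 4]
reverse → [4, 4, 0, 5, 9, 0, 8]

[4, 4, 0, 5, 9, 0, 8]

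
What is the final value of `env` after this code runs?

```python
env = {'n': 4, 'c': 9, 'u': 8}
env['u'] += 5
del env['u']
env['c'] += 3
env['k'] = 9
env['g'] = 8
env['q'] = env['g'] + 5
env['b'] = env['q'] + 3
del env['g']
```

{'n': 4, 'c': 12, 'k': 9, 'q': 13, 'b': 16}

env['u'] = 8+5 = 13 → {'n': 4, 'c': 9, 'u': 13}
del 'u' → {'n': 4, 'c': 9}
env['c'] = 9+3 = 12 → {'n': 4, 'c': 12}
env['k'] = 9 → {'n': 4, 'c': 12, 'k': 9}
env['g'] = 8 → {'n': 4, 'c': 12, 'k': 9, 'g': 8}
env['q'] = env['g']+5 = 13 → {'n': 4, 'c': 12, 'k': 9, 'g': 8, 'q': 13}
env['b'] = env['q']+3 = 16 → {'n': 4, 'c': 12, 'k': 9, 'g': 8, 'q': 13, 'b': 16}
del 'g' → {'n': 4, 'c': 12, 'k': 9, 'q': 13, 'b': 16}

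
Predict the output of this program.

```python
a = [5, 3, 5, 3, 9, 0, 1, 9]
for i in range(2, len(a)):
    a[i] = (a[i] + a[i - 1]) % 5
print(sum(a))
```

i=2: a[2] = (5+3)%5 = 3 → [5, 3, 3, 3, 9, 0, 1, 9]
i=3: a[3] = (3+3)%5 = 1 → [5, 3, 3, 1, 9, 0, 1, 9]
i=4: a[4] = (9+1)%5 = 0 → [5, 3, 3, 1, 0, 0, 1, 9]
i=5: a[5] = (0+0)%5 = 0 → [5, 3, 3, 1, 0, 0, 1, 9]
i=6: a[6] = (1+0)%5 = 1 → [5, 3, 3, 1, 0, 0, 1, 9]
i=7: a[7] = (9+1)%5 = 0 → [5, 3, 3, 1, 0, 0, 1, 0]
sum = 13

13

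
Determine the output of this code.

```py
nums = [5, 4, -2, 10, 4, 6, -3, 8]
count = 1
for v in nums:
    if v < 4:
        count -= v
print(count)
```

v=5: not <4
v=4: not <4
v=-2: <4, count = 1-(-2) = 3
v=10: not <4
v=4: not <4
v=6: not <4
v=-3: <4, count = 3-(-3) = 6
v=8: not <4

6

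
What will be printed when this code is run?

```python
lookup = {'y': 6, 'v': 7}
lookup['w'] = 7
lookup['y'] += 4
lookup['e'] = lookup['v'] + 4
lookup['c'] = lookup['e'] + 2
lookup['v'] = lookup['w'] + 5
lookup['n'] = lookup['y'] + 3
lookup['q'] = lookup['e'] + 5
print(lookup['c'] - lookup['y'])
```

3

lookup['w'] = 7 → {'y': 6, 'v': 7, 'w': 7}
lookup['y'] = 6+4 = 10 → {'y': 10, 'v': 7, 'w': 7}
lookup['e'] = lookup['v']+4 = 11 → {'y': 10, 'v': 7, 'w': 7, 'e': 11}
lookup['c'] = lookup['e']+2 = 13 → {'y': 10, 'v': 7, 'w': 7, 'e': 11, 'c': 13}
lookup['v'] = lookup['w']+5 = 12 → {'y': 10, 'v': 12, 'w': 7, 'e': 11, 'c': 13}
lookup['n'] = lookup['y']+3 = 13 → {'y': 10, 'v': 12, 'w': 7, 'e': 11, 'c': 13, 'n': 13}
lookup['q'] = lookup['e']+5 = 16 → {'y': 10, 'v': 12, 'w': 7, 'e': 11, 'c': 13, 'n': 13, 'q': 16}
lookup['c']-lookup['y'] = 13-10 = 3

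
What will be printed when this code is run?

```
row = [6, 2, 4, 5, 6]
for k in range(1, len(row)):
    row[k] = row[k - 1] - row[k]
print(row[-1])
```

k=1: row[1] = 6-2 = 4 → [6, 4, 4, 5, 6]
k=2: row[2] = 4-4 = 0 → [6, 4, 0, 5, 6]
k=3: row[3] = 0-5 = -5 → [6, 4, 0, -5, 6]
k=4: row[4] = (-5)-6 = -11 → [6, 4, 0, -5, -11]

-11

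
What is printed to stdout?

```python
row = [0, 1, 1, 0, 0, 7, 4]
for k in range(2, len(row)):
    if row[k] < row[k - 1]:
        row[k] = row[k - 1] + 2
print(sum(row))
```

k=2: 1>=1, unchanged → [0, 1, 1, 0, 0, 7, 4]
k=3: 0<1, row[3] = 1+2 = 3 → [0, 1, 1, 3, 0, 7, 4]
k=4: 0<3, row[4] = 3+2 = 5 → [0, 1, 1, 3, 5, 7, 4]
k=5: 7>=5, unchanged → [0, 1, 1, 3, 5, 7, 4]
k=6: 4<7, row[6] = 7+2 = 9 → [0, 1, 1, 3, 5, 7, 9]
sum = 26

26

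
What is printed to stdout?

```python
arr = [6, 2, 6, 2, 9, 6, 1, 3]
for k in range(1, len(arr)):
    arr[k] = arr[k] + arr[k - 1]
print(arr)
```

[6, 8, 14, 16, 25, 31, 32, 35]

k=1: arr[1] = 2+6 = 8 → [6, 8, 6, 2, 9, 6, 1, 3]
k=2: arr[2] = 6+8 = 14 → [6, 8, 14, 2, 9, 6, 1, 3]
k=3: arr[3] = 2+14 = 16 → [6, 8, 14, 16, 9, 6, 1, 3]
k=4: arr[4] = 9+16 = 25 → [6, 8, 14, 16, 25, 6, 1, 3]
k=5: arr[5] = 6+25 = 31 → [6, 8, 14, 16, 25, 31, 1, 3]
k=6: arr[6] = 1+31 = 32 → [6, 8, 14, 16, 25, 31, 32, 3]
k=7: arr[7] = 3+32 = 35 → [6, 8, 14, 16, 25, 31, 32, 35]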